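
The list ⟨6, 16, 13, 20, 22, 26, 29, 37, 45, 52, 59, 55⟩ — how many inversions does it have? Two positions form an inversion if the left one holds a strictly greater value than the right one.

For each element, count later entries that are smaller:
6: 0
16: 1
13: 0
20: 0
22: 0
26: 0
29: 0
37: 0
45: 0
52: 0
59: 1
55: 0
Sum: 0 + 1 + 0 + 0 + 0 + 0 + 0 + 0 + 0 + 0 + 1 + 0 = 2

2 out-of-order pairs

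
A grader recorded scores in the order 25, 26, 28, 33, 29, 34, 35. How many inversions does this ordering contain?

Inversion pairs (indices are 1-based):
(4,5): 33 > 29
That's 1 pair.

1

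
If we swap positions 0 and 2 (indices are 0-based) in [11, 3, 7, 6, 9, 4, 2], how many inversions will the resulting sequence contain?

14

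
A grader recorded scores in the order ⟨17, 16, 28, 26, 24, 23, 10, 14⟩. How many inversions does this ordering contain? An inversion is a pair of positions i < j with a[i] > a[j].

Inversions: 19

For each element, count later entries that are smaller:
17 → 16, 10, 14 → 3
16 → 10, 14 → 2
28 → 26, 24, 23, 10, 14 → 5
26 → 24, 23, 10, 14 → 4
24 → 23, 10, 14 → 3
23 → 10, 14 → 2
10 → none → 0
14 → none → 0
Sum: 3 + 2 + 5 + 4 + 3 + 2 + 0 + 0 = 19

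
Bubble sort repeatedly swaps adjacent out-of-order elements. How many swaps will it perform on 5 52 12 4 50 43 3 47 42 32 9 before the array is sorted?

31

Each adjacent swap fixes exactly one inversion, so the minimum swap count equals the number of inversions.
Count inversions — for each element, later elements that are smaller:
5: 4, 3 → 2
52: 12, 4, 50, 43, 3, 47, 42, 32, 9 → 9
12: 4, 3, 9 → 3
4: 3 → 1
50: 43, 3, 47, 42, 32, 9 → 6
43: 3, 42, 32, 9 → 4
3: none → 0
47: 42, 32, 9 → 3
42: 32, 9 → 2
32: 9 → 1
9: none → 0
Total inversions: 2 + 9 + 3 + 1 + 6 + 4 + 0 + 3 + 2 + 1 + 0 = 31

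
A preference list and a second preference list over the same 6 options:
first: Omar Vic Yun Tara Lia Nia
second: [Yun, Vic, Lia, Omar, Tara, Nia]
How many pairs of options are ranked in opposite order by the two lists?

5

Assign each item its position (1..6) in the first ordering, then rewrite the second ordering as that position sequence:
positions: Omar→1, Vic→2, Yun→3, Tara→4, Lia→5, Nia→6
second ordering as positions: [3, 2, 5, 1, 4, 6]
Discordant pairs = inversions in this position sequence.
3: 2, 1 → 2
2: 1 → 1
5: 1, 4 → 2
1: 0
4: 0
6: 0
Total: 2 + 1 + 2 + 0 + 0 + 0 = 5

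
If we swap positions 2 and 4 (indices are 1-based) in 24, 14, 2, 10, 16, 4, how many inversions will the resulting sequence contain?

There are 9 inversions.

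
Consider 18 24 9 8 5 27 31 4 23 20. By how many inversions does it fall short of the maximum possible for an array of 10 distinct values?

Maximum inversions for 10 distinct elements is C(10, 2) = 10·9/2 = 45.
Current inversions — for each element, count later smaller elements:
18: 4
24: 6
9: 3
8: 2
5: 1
27: 3
31: 3
4: 0
23: 1
20: 0
Current total: 4 + 6 + 3 + 2 + 1 + 3 + 3 + 0 + 1 + 0 = 23
Shortfall: 45 − 23 = 22

22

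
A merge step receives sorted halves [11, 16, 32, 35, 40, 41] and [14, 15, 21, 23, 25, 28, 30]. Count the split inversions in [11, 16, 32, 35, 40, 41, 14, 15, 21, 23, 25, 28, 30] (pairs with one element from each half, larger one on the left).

Split inversions: 30

Count, for every r in R, how many entries of L exceed r:
r = 14: 16, 32, 35, 40, 41 → 5
r = 15: 16, 32, 35, 40, 41 → 5
r = 21: 32, 35, 40, 41 → 4
r = 23: 32, 35, 40, 41 → 4
r = 25: 32, 35, 40, 41 → 4
r = 28: 32, 35, 40, 41 → 4
r = 30: 32, 35, 40, 41 → 4
Cross-inversions: 5 + 5 + 4 + 4 + 4 + 4 + 4 = 30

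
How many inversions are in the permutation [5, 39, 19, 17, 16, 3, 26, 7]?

There are 17 out-of-order pairs.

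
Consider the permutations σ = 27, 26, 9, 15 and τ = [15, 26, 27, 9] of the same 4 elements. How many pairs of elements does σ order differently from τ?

4 discordant pairs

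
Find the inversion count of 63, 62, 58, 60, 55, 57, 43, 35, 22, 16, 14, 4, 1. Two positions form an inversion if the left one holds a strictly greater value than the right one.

For each element, count later entries that are smaller:
63 → 62, 58, 60, 55, 57, 43, 35, 22, 16, 14, 4, 1 → 12
62 → 58, 60, 55, 57, 43, 35, 22, 16, 14, 4, 1 → 11
58 → 55, 57, 43, 35, 22, 16, 14, 4, 1 → 9
60 → 55, 57, 43, 35, 22, 16, 14, 4, 1 → 9
55 → 43, 35, 22, 16, 14, 4, 1 → 7
57 → 43, 35, 22, 16, 14, 4, 1 → 7
43 → 35, 22, 16, 14, 4, 1 → 6
35 → 22, 16, 14, 4, 1 → 5
22 → 16, 14, 4, 1 → 4
16 → 14, 4, 1 → 3
14 → 4, 1 → 2
4 → 1 → 1
1 → none → 0
Sum: 12 + 11 + 9 + 9 + 7 + 7 + 6 + 5 + 4 + 3 + 2 + 1 + 0 = 76

76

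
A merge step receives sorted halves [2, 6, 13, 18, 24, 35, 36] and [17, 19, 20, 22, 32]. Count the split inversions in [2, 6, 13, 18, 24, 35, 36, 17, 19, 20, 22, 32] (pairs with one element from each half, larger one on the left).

Take each right-half value and tally the left-half values above it:
r = 17: 18, 24, 35, 36 → 4
r = 19: 24, 35, 36 → 3
r = 20: 24, 35, 36 → 3
r = 22: 24, 35, 36 → 3
r = 32: 35, 36 → 2
Cross-inversions: 4 + 3 + 3 + 3 + 2 = 15

15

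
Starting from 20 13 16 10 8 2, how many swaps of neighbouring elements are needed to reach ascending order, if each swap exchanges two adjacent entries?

14 swaps

Minimum adjacent swaps = number of inversions (each swap of adjacent out-of-order elements removes one inversion and no swap can remove more).
Count inversions — for each element, later elements that are smaller:
20: 13, 16, 10, 8, 2 → 5
13: 10, 8, 2 → 3
16: 10, 8, 2 → 3
10: 8, 2 → 2
8: 2 → 1
2: none → 0
Total inversions: 5 + 3 + 3 + 2 + 1 + 0 = 14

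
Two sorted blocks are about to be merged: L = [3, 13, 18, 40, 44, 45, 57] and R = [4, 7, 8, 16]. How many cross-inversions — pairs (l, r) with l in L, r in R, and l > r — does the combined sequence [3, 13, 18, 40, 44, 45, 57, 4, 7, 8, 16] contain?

Cross-inversions: 23

For each element r of the right run, count left-run elements greater than r:
r = 4: 13, 18, 40, 44, 45, 57 → 6
r = 7: 13, 18, 40, 44, 45, 57 → 6
r = 8: 13, 18, 40, 44, 45, 57 → 6
r = 16: 18, 40, 44, 45, 57 → 5
Cross-inversions: 6 + 6 + 6 + 5 = 23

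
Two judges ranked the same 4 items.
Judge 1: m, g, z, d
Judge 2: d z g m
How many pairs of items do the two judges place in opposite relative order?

Assign each item its position (1..4) in the first ordering, then rewrite the second ordering as that position sequence:
positions: m→1, g→2, z→3, d→4
second ordering as positions: [4, 3, 2, 1]
Discordant pairs = inversions in this position sequence.
4: 3, 2, 1 → 3
3: 2, 1 → 2
2: 1 → 1
1: 0
Total: 3 + 2 + 1 + 0 = 6

6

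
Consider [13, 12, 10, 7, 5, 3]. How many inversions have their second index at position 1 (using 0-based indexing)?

1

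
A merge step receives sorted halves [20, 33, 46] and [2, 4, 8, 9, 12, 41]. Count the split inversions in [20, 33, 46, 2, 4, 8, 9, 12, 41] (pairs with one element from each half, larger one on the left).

16

Take each right-half value and tally the left-half values above it:
r = 2: 20, 33, 46 → 3
r = 4: 20, 33, 46 → 3
r = 8: 20, 33, 46 → 3
r = 9: 20, 33, 46 → 3
r = 12: 20, 33, 46 → 3
r = 41: 46 → 1
Cross-inversions: 3 + 3 + 3 + 3 + 3 + 1 = 16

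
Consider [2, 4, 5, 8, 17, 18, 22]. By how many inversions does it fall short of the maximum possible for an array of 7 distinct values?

Maximum inversions for 7 distinct elements is C(7, 2) = 7·6/2 = 21.
Current inversions — for each element, count later smaller elements:
2: 0
4: 0
5: 0
8: 0
17: 0
18: 0
22: 0
Current total: 0 + 0 + 0 + 0 + 0 + 0 + 0 = 0
Shortfall: 21 − 0 = 21

21 inversions short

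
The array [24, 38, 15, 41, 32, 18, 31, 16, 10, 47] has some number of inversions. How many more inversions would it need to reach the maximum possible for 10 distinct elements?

20

Maximum inversions for 10 distinct elements is C(10, 2) = 10·9/2 = 45.
Current inversions — for each element, count later smaller elements:
24: 4
38: 6
15: 1
41: 5
32: 4
18: 2
31: 2
16: 1
10: 0
47: 0
Current total: 4 + 6 + 1 + 5 + 4 + 2 + 2 + 1 + 0 + 0 = 25
Shortfall: 45 − 25 = 20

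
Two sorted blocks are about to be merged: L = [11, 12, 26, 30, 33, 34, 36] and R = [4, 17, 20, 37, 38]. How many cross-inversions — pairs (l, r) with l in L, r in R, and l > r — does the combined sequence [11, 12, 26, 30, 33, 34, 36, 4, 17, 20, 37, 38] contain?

17 split inversions

Count, for every r in R, how many entries of L exceed r:
r = 4: 11, 12, 26, 30, 33, 34, 36 → 7
r = 17: 26, 30, 33, 34, 36 → 5
r = 20: 26, 30, 33, 34, 36 → 5
r = 37: none → 0
r = 38: none → 0
Cross-inversions: 7 + 5 + 5 + 0 + 0 = 17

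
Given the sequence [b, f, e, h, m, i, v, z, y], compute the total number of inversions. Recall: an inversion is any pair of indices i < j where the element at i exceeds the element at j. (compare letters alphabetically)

3

Count, for each position, how many later elements it exceeds:
b → none → 0
f → e → 1
e → none → 0
h → none → 0
m → i → 1
i → none → 0
v → none → 0
z → y → 1
y → none → 0
Sum: 0 + 1 + 0 + 0 + 1 + 0 + 0 + 1 + 0 = 3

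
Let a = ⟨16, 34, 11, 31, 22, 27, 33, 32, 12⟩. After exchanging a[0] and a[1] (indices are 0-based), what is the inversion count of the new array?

Positions 0 and 1 hold 16 and 34; after swapping, the array is [34, 16, 11, 31, 22, 27, 33, 32, 12].
Element-by-element contributions:
34: 8
16: 2
11: 0
31: 3
22: 1
27: 1
33: 2
32: 1
12: 0
Sum: 8 + 2 + 0 + 3 + 1 + 1 + 2 + 1 + 0 = 18

18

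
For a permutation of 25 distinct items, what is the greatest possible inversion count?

There are 300 inversions.

A reversed (strictly descending) arrangement makes every pair an inversion, giving C(25, 2) inversions.
C(25, 2) = 25·24/2 = 300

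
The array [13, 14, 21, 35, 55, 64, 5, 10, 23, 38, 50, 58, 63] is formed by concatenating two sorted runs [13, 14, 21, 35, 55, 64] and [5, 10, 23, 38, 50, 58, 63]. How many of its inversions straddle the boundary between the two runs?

Cross-inversions: 21

For each element r of the right run, count left-run elements greater than r:
r = 5: 13, 14, 21, 35, 55, 64 → 6
r = 10: 13, 14, 21, 35, 55, 64 → 6
r = 23: 35, 55, 64 → 3
r = 38: 55, 64 → 2
r = 50: 55, 64 → 2
r = 58: 64 → 1
r = 63: 64 → 1
Cross-inversions: 6 + 6 + 3 + 2 + 2 + 1 + 1 = 21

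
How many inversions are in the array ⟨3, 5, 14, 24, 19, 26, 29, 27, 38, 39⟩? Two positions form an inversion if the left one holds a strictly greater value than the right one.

2

Count, for each position, how many later elements it exceeds:
3 → none → 0
5 → none → 0
14 → none → 0
24 → 19 → 1
19 → none → 0
26 → none → 0
29 → 27 → 1
27 → none → 0
38 → none → 0
39 → none → 0
Sum: 0 + 0 + 0 + 1 + 0 + 0 + 1 + 0 + 0 + 0 = 2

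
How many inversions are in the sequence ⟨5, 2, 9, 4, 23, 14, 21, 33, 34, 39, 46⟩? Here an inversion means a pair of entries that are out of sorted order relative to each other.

Sweep left to right; for each value list the smaller values that follow it:
5 → 2, 4 → 2
2 → none → 0
9 → 4 → 1
4 → none → 0
23 → 14, 21 → 2
14 → none → 0
21 → none → 0
33 → none → 0
34 → none → 0
39 → none → 0
46 → none → 0
Sum: 2 + 0 + 1 + 0 + 2 + 0 + 0 + 0 + 0 + 0 + 0 = 5

5 out-of-order pairs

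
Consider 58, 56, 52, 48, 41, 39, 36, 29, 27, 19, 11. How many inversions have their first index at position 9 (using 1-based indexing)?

2 such elements

The element at index 9 is 27.
Elements after it: 19, 11
Those smaller than 27: 19, 11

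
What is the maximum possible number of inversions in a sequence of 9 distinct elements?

36 inversions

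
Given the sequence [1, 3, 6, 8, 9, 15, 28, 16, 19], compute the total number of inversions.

Inversions: 2

Element-by-element contributions:
1 → none → 0
3 → none → 0
6 → none → 0
8 → none → 0
9 → none → 0
15 → none → 0
28 → 16, 19 → 2
16 → none → 0
19 → none → 0
Sum: 0 + 0 + 0 + 0 + 0 + 0 + 2 + 0 + 0 = 2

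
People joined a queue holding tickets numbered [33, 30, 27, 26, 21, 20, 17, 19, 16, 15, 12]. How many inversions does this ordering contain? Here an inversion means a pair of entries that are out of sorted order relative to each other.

Sweep left to right; for each value list the smaller values that follow it:
33 → 30, 27, 26, 21, 20, 17, 19, 16, 15, 12 → 10
30 → 27, 26, 21, 20, 17, 19, 16, 15, 12 → 9
27 → 26, 21, 20, 17, 19, 16, 15, 12 → 8
26 → 21, 20, 17, 19, 16, 15, 12 → 7
21 → 20, 17, 19, 16, 15, 12 → 6
20 → 17, 19, 16, 15, 12 → 5
17 → 16, 15, 12 → 3
19 → 16, 15, 12 → 3
16 → 15, 12 → 2
15 → 12 → 1
12 → none → 0
Sum: 10 + 9 + 8 + 7 + 6 + 5 + 3 + 3 + 2 + 1 + 0 = 54

54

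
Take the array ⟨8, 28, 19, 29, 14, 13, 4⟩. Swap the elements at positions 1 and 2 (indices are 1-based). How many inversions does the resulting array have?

15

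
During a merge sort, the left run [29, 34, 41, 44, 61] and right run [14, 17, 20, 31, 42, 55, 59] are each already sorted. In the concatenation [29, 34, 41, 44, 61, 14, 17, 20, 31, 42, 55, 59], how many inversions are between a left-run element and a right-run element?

23

For each element r of the right run, count left-run elements greater than r:
r = 14: 29, 34, 41, 44, 61 → 5
r = 17: 29, 34, 41, 44, 61 → 5
r = 20: 29, 34, 41, 44, 61 → 5
r = 31: 34, 41, 44, 61 → 4
r = 42: 44, 61 → 2
r = 55: 61 → 1
r = 59: 61 → 1
Cross-inversions: 5 + 5 + 5 + 4 + 2 + 1 + 1 = 23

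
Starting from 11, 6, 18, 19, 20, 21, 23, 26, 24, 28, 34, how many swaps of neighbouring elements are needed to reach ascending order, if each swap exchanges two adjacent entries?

2

The minimum number of adjacent swaps to sort an array equals its inversion count, since every such swap removes exactly one inversion.
Count inversions — for each element, later elements that are smaller:
11: 6 → 1
6: none → 0
18: none → 0
19: none → 0
20: none → 0
21: none → 0
23: none → 0
26: 24 → 1
24: none → 0
28: none → 0
34: none → 0
Total inversions: 1 + 0 + 0 + 0 + 0 + 0 + 0 + 1 + 0 + 0 + 0 = 2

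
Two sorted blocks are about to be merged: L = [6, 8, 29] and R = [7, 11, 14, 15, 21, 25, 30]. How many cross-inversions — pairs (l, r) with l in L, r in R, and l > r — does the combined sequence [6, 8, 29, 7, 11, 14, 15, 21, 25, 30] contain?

7 split inversions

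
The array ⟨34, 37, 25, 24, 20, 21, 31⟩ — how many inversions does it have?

Sweep left to right; for each value list the smaller values that follow it:
34 → 25, 24, 20, 21, 31 → 5
37 → 25, 24, 20, 21, 31 → 5
25 → 24, 20, 21 → 3
24 → 20, 21 → 2
20 → none → 0
21 → none → 0
31 → none → 0
Sum: 5 + 5 + 3 + 2 + 0 + 0 + 0 = 15

15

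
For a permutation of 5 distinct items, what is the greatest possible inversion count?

10 inversions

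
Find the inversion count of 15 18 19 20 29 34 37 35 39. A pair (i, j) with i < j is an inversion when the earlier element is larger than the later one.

1

Count, for each position, how many later elements it exceeds:
15: 0
18: 0
19: 0
20: 0
29: 0
34: 0
37: 1
35: 0
39: 0
Sum: 0 + 0 + 0 + 0 + 0 + 0 + 1 + 0 + 0 = 1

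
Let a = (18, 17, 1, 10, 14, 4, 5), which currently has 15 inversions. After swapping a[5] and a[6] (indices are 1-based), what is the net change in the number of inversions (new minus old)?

-1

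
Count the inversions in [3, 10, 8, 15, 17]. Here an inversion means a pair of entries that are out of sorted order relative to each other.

For each element, count later entries that are smaller:
3 → none → 0
10 → 8 → 1
8 → none → 0
15 → none → 0
17 → none → 0
Sum: 0 + 1 + 0 + 0 + 0 = 1

There is 1 inversion.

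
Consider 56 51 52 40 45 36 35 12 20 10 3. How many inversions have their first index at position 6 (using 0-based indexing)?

4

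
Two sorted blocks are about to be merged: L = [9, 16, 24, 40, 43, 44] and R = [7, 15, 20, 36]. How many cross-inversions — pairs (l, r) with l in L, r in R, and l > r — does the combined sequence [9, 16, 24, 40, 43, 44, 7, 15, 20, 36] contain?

18

For each element r of the right run, count left-run elements greater than r:
r = 7: 9, 16, 24, 40, 43, 44 → 6
r = 15: 16, 24, 40, 43, 44 → 5
r = 20: 24, 40, 43, 44 → 4
r = 36: 40, 43, 44 → 3
Cross-inversions: 6 + 5 + 4 + 3 = 18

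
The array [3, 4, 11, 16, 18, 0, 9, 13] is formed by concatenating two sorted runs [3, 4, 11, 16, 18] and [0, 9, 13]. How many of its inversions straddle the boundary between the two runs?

There are 10 cross-inversions.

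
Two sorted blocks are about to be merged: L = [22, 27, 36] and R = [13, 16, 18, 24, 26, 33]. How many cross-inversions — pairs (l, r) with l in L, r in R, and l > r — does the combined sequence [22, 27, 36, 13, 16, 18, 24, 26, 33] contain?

14

For each element r of the right run, count left-run elements greater than r:
r = 13: 22, 27, 36 → 3
r = 16: 22, 27, 36 → 3
r = 18: 22, 27, 36 → 3
r = 24: 27, 36 → 2
r = 26: 27, 36 → 2
r = 33: 36 → 1
Cross-inversions: 3 + 3 + 3 + 2 + 2 + 1 = 14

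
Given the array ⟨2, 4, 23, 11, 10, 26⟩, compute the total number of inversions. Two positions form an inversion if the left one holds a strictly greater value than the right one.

Sweep left to right; for each value list the smaller values that follow it:
2 → none → 0
4 → none → 0
23 → 11, 10 → 2
11 → 10 → 1
10 → none → 0
26 → none → 0
Sum: 0 + 0 + 2 + 1 + 0 + 0 = 3

3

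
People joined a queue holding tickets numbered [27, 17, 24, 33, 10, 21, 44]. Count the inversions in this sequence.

Listing every pair i<j with a[i]>a[j] (using 1-based positions):
(1,2): 27 > 17
(1,3): 27 > 24
(1,5): 27 > 10
(1,6): 27 > 21
(2,5): 17 > 10
(3,5): 24 > 10
(3,6): 24 > 21
(4,5): 33 > 10
(4,6): 33 > 21
That's 9 pairs.

9 inversions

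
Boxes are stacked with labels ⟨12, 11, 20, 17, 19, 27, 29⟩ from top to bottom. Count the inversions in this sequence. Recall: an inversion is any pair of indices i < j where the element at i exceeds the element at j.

Element-by-element contributions:
12 → 11 → 1
11 → none → 0
20 → 17, 19 → 2
17 → none → 0
19 → none → 0
27 → none → 0
29 → none → 0
Sum: 1 + 0 + 2 + 0 + 0 + 0 + 0 = 3

3 inversions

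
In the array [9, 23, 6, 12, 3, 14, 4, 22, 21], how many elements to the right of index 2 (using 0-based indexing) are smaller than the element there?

2 such elements

The element at index 2 is 6.
Elements after it: 12, 3, 14, 4, 22, 21
Those smaller than 6: 3, 4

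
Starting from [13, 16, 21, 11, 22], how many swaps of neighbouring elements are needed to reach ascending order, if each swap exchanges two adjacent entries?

3

Each adjacent swap fixes exactly one inversion, so the minimum swap count equals the number of inversions.
Count inversions — for each element, later elements that are smaller:
13: 11 → 1
16: 11 → 1
21: 11 → 1
11: none → 0
22: none → 0
Total inversions: 1 + 1 + 1 + 0 + 0 = 3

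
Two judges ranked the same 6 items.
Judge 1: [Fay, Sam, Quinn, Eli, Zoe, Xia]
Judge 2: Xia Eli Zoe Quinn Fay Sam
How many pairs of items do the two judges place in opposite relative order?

13

Assign each item its position (1..6) in the first ordering, then rewrite the second ordering as that position sequence:
positions: Fay→1, Sam→2, Quinn→3, Eli→4, Zoe→5, Xia→6
second ordering as positions: [6, 4, 5, 3, 1, 2]
Discordant pairs = inversions in this position sequence.
6: 4, 5, 3, 1, 2 → 5
4: 3, 1, 2 → 3
5: 3, 1, 2 → 3
3: 1, 2 → 2
1: 0
2: 0
Total: 5 + 3 + 3 + 2 + 0 + 0 = 13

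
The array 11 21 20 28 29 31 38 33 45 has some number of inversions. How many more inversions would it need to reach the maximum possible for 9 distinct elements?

34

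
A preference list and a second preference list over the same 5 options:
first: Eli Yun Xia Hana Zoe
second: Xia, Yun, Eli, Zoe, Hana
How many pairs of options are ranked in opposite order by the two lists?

Assign each item its position (1..5) in the first ordering, then rewrite the second ordering as that position sequence:
positions: Eli→1, Yun→2, Xia→3, Hana→4, Zoe→5
second ordering as positions: [3, 2, 1, 5, 4]
Discordant pairs = inversions in this position sequence.
3: 2, 1 → 2
2: 1 → 1
1: 0
5: 4 → 1
4: 0
Total: 2 + 1 + 0 + 1 + 0 = 4

4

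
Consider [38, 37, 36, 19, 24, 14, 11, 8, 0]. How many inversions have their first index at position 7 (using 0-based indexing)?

1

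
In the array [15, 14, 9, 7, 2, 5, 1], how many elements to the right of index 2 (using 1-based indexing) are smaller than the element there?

5

The element at index 2 is 14.
Elements after it: 9, 7, 2, 5, 1
Those smaller than 14: 9, 7, 2, 5, 1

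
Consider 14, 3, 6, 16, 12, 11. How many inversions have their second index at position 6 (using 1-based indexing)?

3

The element at index 6 is 11.
Elements before it: 14, 3, 6, 16, 12
Those larger than 11: 14, 16, 12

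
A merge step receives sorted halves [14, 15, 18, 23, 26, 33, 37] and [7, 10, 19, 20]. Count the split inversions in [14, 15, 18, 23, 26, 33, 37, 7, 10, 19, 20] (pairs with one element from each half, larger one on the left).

22 split inversions

For each element r of the right run, count left-run elements greater than r:
r = 7: 14, 15, 18, 23, 26, 33, 37 → 7
r = 10: 14, 15, 18, 23, 26, 33, 37 → 7
r = 19: 23, 26, 33, 37 → 4
r = 20: 23, 26, 33, 37 → 4
Cross-inversions: 7 + 7 + 4 + 4 = 22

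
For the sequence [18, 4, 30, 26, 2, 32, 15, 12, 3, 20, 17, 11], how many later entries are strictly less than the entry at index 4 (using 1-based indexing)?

The element at index 4 is 26.
Elements after it: 2, 32, 15, 12, 3, 20, 17, 11
Those smaller than 26: 2, 15, 12, 3, 20, 17, 11

7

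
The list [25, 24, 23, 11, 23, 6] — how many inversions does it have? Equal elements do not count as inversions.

13

Sweep left to right; for each value list the smaller values that follow it:
25: 5
24: 4
23: 2
11: 1
23: 1
6: 0
Sum: 5 + 4 + 2 + 1 + 1 + 0 = 13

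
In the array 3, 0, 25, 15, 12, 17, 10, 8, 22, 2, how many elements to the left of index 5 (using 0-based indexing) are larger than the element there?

1

The element at index 5 is 17.
Elements before it: 3, 0, 25, 15, 12
Those larger than 17: 25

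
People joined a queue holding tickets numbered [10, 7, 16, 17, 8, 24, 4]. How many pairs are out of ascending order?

Out-of-order pairs: 10

Out-of-order index pairs (0-indexed):
(0,1): 10 > 7
(0,4): 10 > 8
(0,6): 10 > 4
(1,6): 7 > 4
(2,4): 16 > 8
(2,6): 16 > 4
(3,4): 17 > 8
(3,6): 17 > 4
(4,6): 8 > 4
(5,6): 24 > 4
That's 10 pairs.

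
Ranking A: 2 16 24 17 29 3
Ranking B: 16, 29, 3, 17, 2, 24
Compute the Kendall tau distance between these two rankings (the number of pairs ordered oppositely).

9

Assign each item its position (1..6) in the first ordering, then rewrite the second ordering as that position sequence:
positions: 2→1, 16→2, 24→3, 17→4, 29→5, 3→6
second ordering as positions: [2, 5, 6, 4, 1, 3]
Discordant pairs = inversions in this position sequence.
2: 1 → 1
5: 4, 1, 3 → 3
6: 4, 1, 3 → 3
4: 1, 3 → 2
1: 0
3: 0
Total: 1 + 3 + 3 + 2 + 0 + 0 = 9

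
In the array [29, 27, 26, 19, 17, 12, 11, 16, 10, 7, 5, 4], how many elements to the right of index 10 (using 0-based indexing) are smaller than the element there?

1 such element

The element at index 10 is 5.
Elements after it: 4
Those smaller than 5: 4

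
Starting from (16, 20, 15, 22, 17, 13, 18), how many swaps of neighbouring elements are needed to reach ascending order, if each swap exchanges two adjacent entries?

Minimum adjacent swaps = number of inversions (each swap of adjacent out-of-order elements removes one inversion and no swap can remove more).
Count inversions — for each element, later elements that are smaller:
16: 15, 13 → 2
20: 15, 17, 13, 18 → 4
15: 13 → 1
22: 17, 13, 18 → 3
17: 13 → 1
13: none → 0
18: none → 0
Total inversions: 2 + 4 + 1 + 3 + 1 + 0 + 0 = 11

11 adjacent swaps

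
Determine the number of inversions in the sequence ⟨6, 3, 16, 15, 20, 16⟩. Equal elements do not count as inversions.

Out-of-order index pairs (1-indexed):
(1,2): 6 > 3
(3,4): 16 > 15
(5,6): 20 > 16
That's 3 pairs.

3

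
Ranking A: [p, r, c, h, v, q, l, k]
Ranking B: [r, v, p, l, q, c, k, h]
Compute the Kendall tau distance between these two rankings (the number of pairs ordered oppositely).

Assign each item its position (1..8) in the first ordering, then rewrite the second ordering as that position sequence:
positions: p→1, r→2, c→3, h→4, v→5, q→6, l→7, k→8
second ordering as positions: [2, 5, 1, 7, 6, 3, 8, 4]
Discordant pairs = inversions in this position sequence.
2: 1 → 1
5: 1, 3, 4 → 3
1: 0
7: 6, 3, 4 → 3
6: 3, 4 → 2
3: 0
8: 4 → 1
4: 0
Total: 1 + 3 + 0 + 3 + 2 + 0 + 1 + 0 = 10

10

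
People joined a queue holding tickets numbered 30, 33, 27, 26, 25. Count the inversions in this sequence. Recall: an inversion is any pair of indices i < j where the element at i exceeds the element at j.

Count, for each position, how many later elements it exceeds:
30: 3
33: 3
27: 2
26: 1
25: 0
Sum: 3 + 3 + 2 + 1 + 0 = 9

9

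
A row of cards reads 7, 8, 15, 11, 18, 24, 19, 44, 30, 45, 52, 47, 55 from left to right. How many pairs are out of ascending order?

Element-by-element contributions:
7: 0
8: 0
15: 1
11: 0
18: 0
24: 1
19: 0
44: 1
30: 0
45: 0
52: 1
47: 0
55: 0
Sum: 0 + 0 + 1 + 0 + 0 + 1 + 0 + 1 + 0 + 0 + 1 + 0 + 0 = 4

4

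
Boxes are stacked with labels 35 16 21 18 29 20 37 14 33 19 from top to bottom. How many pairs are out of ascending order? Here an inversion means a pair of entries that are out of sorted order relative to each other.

23

Sweep left to right; for each value list the smaller values that follow it:
35 → 16, 21, 18, 29, 20, 14, 33, 19 → 8
16 → 14 → 1
21 → 18, 20, 14, 19 → 4
18 → 14 → 1
29 → 20, 14, 19 → 3
20 → 14, 19 → 2
37 → 14, 33, 19 → 3
14 → none → 0
33 → 19 → 1
19 → none → 0
Sum: 8 + 1 + 4 + 1 + 3 + 2 + 3 + 0 + 1 + 0 = 23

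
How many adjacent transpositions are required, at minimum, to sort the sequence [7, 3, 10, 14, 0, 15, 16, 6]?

Minimum adjacent swaps = number of inversions (each swap of adjacent out-of-order elements removes one inversion and no swap can remove more).
Count inversions — for each element, later elements that are smaller:
7: 3, 0, 6 → 3
3: 0 → 1
10: 0, 6 → 2
14: 0, 6 → 2
0: none → 0
15: 6 → 1
16: 6 → 1
6: none → 0
Total inversions: 3 + 1 + 2 + 2 + 0 + 1 + 1 + 0 = 10

10 swaps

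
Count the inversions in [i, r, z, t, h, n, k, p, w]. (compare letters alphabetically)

16 out-of-order pairs

Element-by-element contributions:
i → h → 1
r → h, n, k, p → 4
z → t, h, n, k, p, w → 6
t → h, n, k, p → 4
h → none → 0
n → k → 1
k → none → 0
p → none → 0
w → none → 0
Sum: 1 + 4 + 6 + 4 + 0 + 1 + 0 + 0 + 0 = 16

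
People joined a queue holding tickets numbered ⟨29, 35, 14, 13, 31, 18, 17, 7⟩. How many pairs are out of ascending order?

Element-by-element contributions:
29: 5
35: 6
14: 2
13: 1
31: 3
18: 2
17: 1
7: 0
Sum: 5 + 6 + 2 + 1 + 3 + 2 + 1 + 0 = 20

20 inversions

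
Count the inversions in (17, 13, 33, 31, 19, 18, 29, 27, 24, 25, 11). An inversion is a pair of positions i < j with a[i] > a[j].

Count, for each position, how many later elements it exceeds:
17 → 13, 11 → 2
13 → 11 → 1
33 → 31, 19, 18, 29, 27, 24, 25, 11 → 8
31 → 19, 18, 29, 27, 24, 25, 11 → 7
19 → 18, 11 → 2
18 → 11 → 1
29 → 27, 24, 25, 11 → 4
27 → 24, 25, 11 → 3
24 → 11 → 1
25 → 11 → 1
11 → none → 0
Sum: 2 + 1 + 8 + 7 + 2 + 1 + 4 + 3 + 1 + 1 + 0 = 30

30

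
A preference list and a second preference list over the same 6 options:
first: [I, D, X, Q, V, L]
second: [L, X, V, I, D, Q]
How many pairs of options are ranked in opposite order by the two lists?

10 pairs

Assign each item its position (1..6) in the first ordering, then rewrite the second ordering as that position sequence:
positions: I→1, D→2, X→3, Q→4, V→5, L→6
second ordering as positions: [6, 3, 5, 1, 2, 4]
Discordant pairs = inversions in this position sequence.
6: 3, 5, 1, 2, 4 → 5
3: 1, 2 → 2
5: 1, 2, 4 → 3
1: 0
2: 0
4: 0
Total: 5 + 2 + 3 + 0 + 0 + 0 = 10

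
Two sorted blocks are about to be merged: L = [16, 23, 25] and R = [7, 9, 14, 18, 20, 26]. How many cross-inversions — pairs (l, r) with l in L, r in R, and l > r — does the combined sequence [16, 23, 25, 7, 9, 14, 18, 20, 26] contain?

13

Count, for every r in R, how many entries of L exceed r:
r = 7: 16, 23, 25 → 3
r = 9: 16, 23, 25 → 3
r = 14: 16, 23, 25 → 3
r = 18: 23, 25 → 2
r = 20: 23, 25 → 2
r = 26: none → 0
Cross-inversions: 3 + 3 + 3 + 2 + 2 + 0 = 13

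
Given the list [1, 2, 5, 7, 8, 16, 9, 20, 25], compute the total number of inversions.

Sweep left to right; for each value list the smaller values that follow it:
1: 0
2: 0
5: 0
7: 0
8: 0
16: 1
9: 0
20: 0
25: 0
Sum: 0 + 0 + 0 + 0 + 0 + 1 + 0 + 0 + 0 = 1

1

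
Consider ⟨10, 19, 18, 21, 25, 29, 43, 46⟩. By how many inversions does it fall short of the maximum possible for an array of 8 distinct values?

Maximum inversions for 8 distinct elements is C(8, 2) = 8·7/2 = 28.
Current inversions — for each element, count later smaller elements:
10: 0
19: 1
18: 0
21: 0
25: 0
29: 0
43: 0
46: 0
Current total: 0 + 1 + 0 + 0 + 0 + 0 + 0 + 0 = 1
Shortfall: 28 − 1 = 27

27 inversions short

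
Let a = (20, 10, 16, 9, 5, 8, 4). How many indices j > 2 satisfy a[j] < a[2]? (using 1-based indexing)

4 such elements

The element at index 2 is 10.
Elements after it: 16, 9, 5, 8, 4
Those smaller than 10: 9, 5, 8, 4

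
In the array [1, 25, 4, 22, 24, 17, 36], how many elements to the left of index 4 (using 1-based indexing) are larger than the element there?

The element at index 4 is 22.
Elements before it: 1, 25, 4
Those larger than 22: 25

1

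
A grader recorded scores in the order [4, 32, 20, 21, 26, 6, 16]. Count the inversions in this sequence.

11

Inversion pairs (indices are 1-based):
(2,3): 32 > 20
(2,4): 32 > 21
(2,5): 32 > 26
(2,6): 32 > 6
(2,7): 32 > 16
(3,6): 20 > 6
(3,7): 20 > 16
(4,6): 21 > 6
(4,7): 21 > 16
(5,6): 26 > 6
(5,7): 26 > 16
That's 11 pairs.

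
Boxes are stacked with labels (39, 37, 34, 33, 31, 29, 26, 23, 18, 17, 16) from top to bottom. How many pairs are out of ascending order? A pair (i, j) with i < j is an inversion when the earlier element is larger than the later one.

55

For each element, count later entries that are smaller:
39: 10
37: 9
34: 8
33: 7
31: 6
29: 5
26: 4
23: 3
18: 2
17: 1
16: 0
Sum: 10 + 9 + 8 + 7 + 6 + 5 + 4 + 3 + 2 + 1 + 0 = 55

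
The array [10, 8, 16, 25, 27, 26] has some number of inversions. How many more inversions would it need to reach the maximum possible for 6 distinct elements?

Maximum inversions for 6 distinct elements is C(6, 2) = 6·5/2 = 15.
Current inversions — for each element, count later smaller elements:
10: 1
8: 0
16: 0
25: 0
27: 1
26: 0
Current total: 1 + 0 + 0 + 0 + 1 + 0 = 2
Shortfall: 15 − 2 = 13

13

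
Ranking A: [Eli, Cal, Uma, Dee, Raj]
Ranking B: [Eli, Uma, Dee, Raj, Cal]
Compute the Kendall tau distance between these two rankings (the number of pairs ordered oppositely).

3 discordant pairs

Assign each item its position (1..5) in the first ordering, then rewrite the second ordering as that position sequence:
positions: Eli→1, Cal→2, Uma→3, Dee→4, Raj→5
second ordering as positions: [1, 3, 4, 5, 2]
Discordant pairs = inversions in this position sequence.
1: 0
3: 2 → 1
4: 2 → 1
5: 2 → 1
2: 0
Total: 0 + 1 + 1 + 1 + 0 = 3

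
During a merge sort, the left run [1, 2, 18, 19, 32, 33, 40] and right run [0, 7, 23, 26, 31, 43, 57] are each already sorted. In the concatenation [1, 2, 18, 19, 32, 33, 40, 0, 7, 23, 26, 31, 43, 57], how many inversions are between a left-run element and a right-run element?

For each element r of the right run, count left-run elements greater than r:
r = 0: 1, 2, 18, 19, 32, 33, 40 → 7
r = 7: 18, 19, 32, 33, 40 → 5
r = 23: 32, 33, 40 → 3
r = 26: 32, 33, 40 → 3
r = 31: 32, 33, 40 → 3
r = 43: none → 0
r = 57: none → 0
Cross-inversions: 7 + 5 + 3 + 3 + 3 + 0 + 0 = 21

21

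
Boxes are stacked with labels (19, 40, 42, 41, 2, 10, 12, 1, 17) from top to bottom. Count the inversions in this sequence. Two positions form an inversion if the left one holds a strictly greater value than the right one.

Element-by-element contributions:
19 → 2, 10, 12, 1, 17 → 5
40 → 2, 10, 12, 1, 17 → 5
42 → 41, 2, 10, 12, 1, 17 → 6
41 → 2, 10, 12, 1, 17 → 5
2 → 1 → 1
10 → 1 → 1
12 → 1 → 1
1 → none → 0
17 → none → 0
Sum: 5 + 5 + 6 + 5 + 1 + 1 + 1 + 0 + 0 = 24

24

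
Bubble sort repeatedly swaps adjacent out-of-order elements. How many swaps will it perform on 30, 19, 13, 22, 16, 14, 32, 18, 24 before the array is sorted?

17 swaps

Each adjacent swap fixes exactly one inversion, so the minimum swap count equals the number of inversions.
Count inversions — for each element, later elements that are smaller:
30: 19, 13, 22, 16, 14, 18, 24 → 7
19: 13, 16, 14, 18 → 4
13: none → 0
22: 16, 14, 18 → 3
16: 14 → 1
14: none → 0
32: 18, 24 → 2
18: none → 0
24: none → 0
Total inversions: 7 + 4 + 0 + 3 + 1 + 0 + 2 + 0 + 0 = 17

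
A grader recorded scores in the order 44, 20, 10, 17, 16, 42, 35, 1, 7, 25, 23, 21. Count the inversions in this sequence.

37

Element-by-element contributions:
44 → 20, 10, 17, 16, 42, 35, 1, 7, 25, 23, 21 → 11
20 → 10, 17, 16, 1, 7 → 5
10 → 1, 7 → 2
17 → 16, 1, 7 → 3
16 → 1, 7 → 2
42 → 35, 1, 7, 25, 23, 21 → 6
35 → 1, 7, 25, 23, 21 → 5
1 → none → 0
7 → none → 0
25 → 23, 21 → 2
23 → 21 → 1
21 → none → 0
Sum: 11 + 5 + 2 + 3 + 2 + 6 + 5 + 0 + 0 + 2 + 1 + 0 = 37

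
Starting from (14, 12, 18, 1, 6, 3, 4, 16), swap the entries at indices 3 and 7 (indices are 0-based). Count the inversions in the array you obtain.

Positions 3 and 7 hold 1 and 16; after swapping, the array is [14, 12, 18, 16, 6, 3, 4, 1].
Element-by-element contributions:
14: 5
12: 4
18: 5
16: 4
6: 3
3: 1
4: 1
1: 0
Sum: 5 + 4 + 5 + 4 + 3 + 1 + 1 + 0 = 23

23 inversions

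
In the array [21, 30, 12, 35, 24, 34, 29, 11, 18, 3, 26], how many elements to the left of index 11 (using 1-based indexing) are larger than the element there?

The element at index 11 is 26.
Elements before it: 21, 30, 12, 35, 24, 34, 29, 11, 18, 3
Those larger than 26: 30, 35, 34, 29

4 such elements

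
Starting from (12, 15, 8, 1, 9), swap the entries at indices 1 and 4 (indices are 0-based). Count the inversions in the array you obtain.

Positions 1 and 4 hold 15 and 9; after swapping, the array is [12, 9, 8, 1, 15].
Count, for each position, how many later elements it exceeds:
12: 3
9: 2
8: 1
1: 0
15: 0
Sum: 3 + 2 + 1 + 0 + 0 = 6

6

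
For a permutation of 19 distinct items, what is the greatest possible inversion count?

171

A reversed (strictly descending) arrangement makes every pair an inversion, giving C(19, 2) inversions.
C(19, 2) = 19·18/2 = 171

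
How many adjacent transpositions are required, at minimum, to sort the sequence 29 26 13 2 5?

Each adjacent swap fixes exactly one inversion, so the minimum swap count equals the number of inversions.
Count inversions — for each element, later elements that are smaller:
29: 26, 13, 2, 5 → 4
26: 13, 2, 5 → 3
13: 2, 5 → 2
2: none → 0
5: none → 0
Total inversions: 4 + 3 + 2 + 0 + 0 = 9

9 swaps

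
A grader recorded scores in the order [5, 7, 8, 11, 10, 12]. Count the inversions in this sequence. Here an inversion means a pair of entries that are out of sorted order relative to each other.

There is 1 out-of-order pair.

Inversion pairs (indices are 0-based):
(3,4): 11 > 10
That's 1 pair.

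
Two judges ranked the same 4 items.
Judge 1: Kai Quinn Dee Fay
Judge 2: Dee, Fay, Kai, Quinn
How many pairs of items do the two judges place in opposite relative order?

4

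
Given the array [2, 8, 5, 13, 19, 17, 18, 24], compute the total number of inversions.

Element-by-element contributions:
2: 0
8: 1
5: 0
13: 0
19: 2
17: 0
18: 0
24: 0
Sum: 0 + 1 + 0 + 0 + 2 + 0 + 0 + 0 = 3

Inversions: 3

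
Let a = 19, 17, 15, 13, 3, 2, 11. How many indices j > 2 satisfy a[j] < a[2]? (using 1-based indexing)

The element at index 2 is 17.
Elements after it: 15, 13, 3, 2, 11
Those smaller than 17: 15, 13, 3, 2, 11

5 such elements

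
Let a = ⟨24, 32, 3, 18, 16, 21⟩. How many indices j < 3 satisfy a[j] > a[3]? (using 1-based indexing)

The element at index 3 is 3.
Elements before it: 24, 32
Those larger than 3: 24, 32

2 such elements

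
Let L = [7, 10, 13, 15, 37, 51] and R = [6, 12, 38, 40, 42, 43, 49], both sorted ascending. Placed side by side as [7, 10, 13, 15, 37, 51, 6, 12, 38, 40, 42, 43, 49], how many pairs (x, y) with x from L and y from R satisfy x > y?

Count, for every r in R, how many entries of L exceed r:
r = 6: 7, 10, 13, 15, 37, 51 → 6
r = 12: 13, 15, 37, 51 → 4
r = 38: 51 → 1
r = 40: 51 → 1
r = 42: 51 → 1
r = 43: 51 → 1
r = 49: 51 → 1
Cross-inversions: 6 + 4 + 1 + 1 + 1 + 1 + 1 = 15

15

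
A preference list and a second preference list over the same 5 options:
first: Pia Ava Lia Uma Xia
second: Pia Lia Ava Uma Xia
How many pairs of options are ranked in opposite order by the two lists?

1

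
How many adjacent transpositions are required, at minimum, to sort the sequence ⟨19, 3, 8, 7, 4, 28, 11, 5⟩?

Minimum adjacent swaps = number of inversions (each swap of adjacent out-of-order elements removes one inversion and no swap can remove more).
Count inversions — for each element, later elements that are smaller:
19: 3, 8, 7, 4, 11, 5 → 6
3: none → 0
8: 7, 4, 5 → 3
7: 4, 5 → 2
4: none → 0
28: 11, 5 → 2
11: 5 → 1
5: none → 0
Total inversions: 6 + 0 + 3 + 2 + 0 + 2 + 1 + 0 = 14

Swaps: 14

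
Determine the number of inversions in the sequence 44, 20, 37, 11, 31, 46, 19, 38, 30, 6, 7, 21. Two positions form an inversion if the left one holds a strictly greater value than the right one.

43

Count, for each position, how many later elements it exceeds:
44: 10
20: 4
37: 7
11: 2
31: 5
46: 6
19: 2
38: 4
30: 3
6: 0
7: 0
21: 0
Sum: 10 + 4 + 7 + 2 + 5 + 6 + 2 + 4 + 3 + 0 + 0 + 0 = 43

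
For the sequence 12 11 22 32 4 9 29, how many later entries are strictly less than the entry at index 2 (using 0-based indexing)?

2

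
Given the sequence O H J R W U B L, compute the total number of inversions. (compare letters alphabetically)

13

Count, for each position, how many later elements it exceeds:
O: 4
H: 1
J: 1
R: 2
W: 3
U: 2
B: 0
L: 0
Sum: 4 + 1 + 1 + 2 + 3 + 2 + 0 + 0 = 13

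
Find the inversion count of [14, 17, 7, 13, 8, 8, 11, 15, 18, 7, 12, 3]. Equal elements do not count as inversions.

38 out-of-order pairs

Count, for each position, how many later elements it exceeds:
14: 8
17: 9
7: 1
13: 6
8: 2
8: 2
11: 2
15: 3
18: 3
7: 1
12: 1
3: 0
Sum: 8 + 9 + 1 + 6 + 2 + 2 + 2 + 3 + 3 + 1 + 1 + 0 = 38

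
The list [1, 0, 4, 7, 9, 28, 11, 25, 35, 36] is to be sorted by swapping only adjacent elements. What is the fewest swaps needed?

The minimum number of adjacent swaps to sort an array equals its inversion count, since every such swap removes exactly one inversion.
Count inversions — for each element, later elements that are smaller:
1: 0 → 1
0: none → 0
4: none → 0
7: none → 0
9: none → 0
28: 11, 25 → 2
11: none → 0
25: none → 0
35: none → 0
36: none → 0
Total inversions: 1 + 0 + 0 + 0 + 0 + 2 + 0 + 0 + 0 + 0 = 3

3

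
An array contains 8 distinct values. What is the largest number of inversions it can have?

The maximum occurs when the array is in strictly decreasing order: every one of the C(8, 2) pairs is inverted.
C(8, 2) = 8·7/2 = 28

28 inversions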